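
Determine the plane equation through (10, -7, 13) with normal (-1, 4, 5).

The plane through P with normal n = (a, b, c) satisfies n·(r - P) = 0,
i.e. ax + by + cz = a·x₀ + b·y₀ + c·z₀.
d = (-1)·10 + 4·(-7) + 5·13
  = -10 - 28 + 65
  = 27
Equation: -x + 4y + 5z = 27

-x + 4y + 5z = 27


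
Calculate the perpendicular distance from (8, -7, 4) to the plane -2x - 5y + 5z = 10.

distance = |a·x₀ + b·y₀ + c·z₀ - d| / √(a² + b² + c²)
  = |(-2)·8 + (-5)·(-7) + 5·4 - 10| / √((-2)² + (-5)² + 5²)
  = |-16 + 35 + 20 - 10| / √(4 + 25 + 25)
  = |29| / √54
  = 29 / 7.348
  ≈ 3.946

3.946


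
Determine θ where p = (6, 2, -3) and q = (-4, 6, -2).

p·q = 6·(-4) + 2·6 + (-3)·(-2) = -24 + 12 + 6 = -6
|p| = √(6² + 2² + (-3)²) = √49 ≈ 7
|q| = √((-4)² + 6² + (-2)²) = √56 ≈ 7.483
cos θ = (p·q)/(|p||q|) = -6/(7·7.483) ≈ -0.1145
θ = arccos(-0.1145) ≈ 96.58°

96.58°


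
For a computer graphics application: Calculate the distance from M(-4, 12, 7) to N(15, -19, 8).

d = √[(x₂-x₁)² + (y₂-y₁)² + (z₂-z₁)²]
  = √[19² + (-31)² + 1²]
  = √[361 + 961 + 1]
  = √1323
  ≈ 36.37

36.37


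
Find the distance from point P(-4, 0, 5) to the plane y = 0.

distance = |a·x₀ + b·y₀ + c·z₀ - d| / √(a² + b² + c²)
  = |0·(-4) + 1·0 + 0·5 - 0| / √(0² + 1² + 0²)
  = |0 + 0 + 0 + 0| / √(0 + 1 + 0)
  = |0| / √1
  = 0 / 1
  ≈ 0

0


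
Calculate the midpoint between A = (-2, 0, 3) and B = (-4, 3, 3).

M = ((x₁+x₂)/2, (y₁+y₂)/2, (z₁+z₂)/2)
  = ((-2 - 4)/2, (0 + 3)/2, (3 + 3)/2)
  = (-6/2, 3/2, 6/2)
  = (-3, 1.5, 3)

(-3, 1.5, 3)


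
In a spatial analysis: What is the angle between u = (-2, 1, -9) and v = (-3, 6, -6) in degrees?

u·v = (-2)·(-3) + 1·6 + (-9)·(-6) = 6 + 6 + 54 = 66
|u| = √((-2)² + 1² + (-9)²) = √86 ≈ 9.274
|v| = √((-3)² + 6² + (-6)²) = √81 ≈ 9
cos θ = (u·v)/(|u||v|) = 66/(9.274·9) ≈ 0.7908
θ = arccos(0.7908) ≈ 37.74°

37.74°


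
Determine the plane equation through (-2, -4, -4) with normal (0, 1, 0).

The plane through P with normal n = (a, b, c) satisfies n·(r - P) = 0,
i.e. ax + by + cz = a·x₀ + b·y₀ + c·z₀.
d = 0·(-2) + 1·(-4) + 0·(-4)
  = 0 - 4 + 0
  = -4
Equation: y = -4

y = -4


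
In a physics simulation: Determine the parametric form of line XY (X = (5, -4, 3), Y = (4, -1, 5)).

Direction vector d = Y - X = (4 - 5, -1 + 4, 5 - 3) = (-1, 3, 2)
Parametric form r = X + t·d:
x = 5 - t, y = -4 + 3t, z = 3 + 2t

x = 5 - t, y = -4 + 3t, z = 3 + 2t


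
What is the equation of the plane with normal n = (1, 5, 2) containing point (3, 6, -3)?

The plane through P with normal n = (a, b, c) satisfies n·(r - P) = 0,
i.e. ax + by + cz = a·x₀ + b·y₀ + c·z₀.
d = 1·3 + 5·6 + 2·(-3)
  = 3 + 30 - 6
  = 27
Equation: x + 5y + 2z = 27

x + 5y + 2z = 27


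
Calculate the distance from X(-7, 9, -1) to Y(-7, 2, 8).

d = √[(x₂-x₁)² + (y₂-y₁)² + (z₂-z₁)²]
  = √[0² + (-7)² + 9²]
  = √[0 + 49 + 81]
  = √130
  ≈ 11.4

11.4


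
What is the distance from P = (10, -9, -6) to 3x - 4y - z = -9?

distance = |a·x₀ + b·y₀ + c·z₀ - d| / √(a² + b² + c²)
  = |3·10 + (-4)·(-9) + (-1)·(-6) - (-9)| / √(3² + (-4)² + (-1)²)
  = |30 + 36 + 6 + 9| / √(9 + 16 + 1)
  = |81| / √26
  = 81 / 5.099
  ≈ 15.89

15.89


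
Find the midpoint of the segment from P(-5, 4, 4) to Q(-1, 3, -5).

M = ((x₁+x₂)/2, (y₁+y₂)/2, (z₁+z₂)/2)
  = ((-5 - 1)/2, (4 + 3)/2, (4 - 5)/2)
  = (-6/2, 7/2, -1/2)
  = (-3, 3.5, -0.5)

(-3, 3.5, -0.5)


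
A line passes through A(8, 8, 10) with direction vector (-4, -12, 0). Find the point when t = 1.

P(t) = A + t·d
  = (8 + (-4)·1, 8 + (-12)·1, 10 + 0·1)
  = (8 - 4, 8 - 12, 10 + 0)
  = (4, -4, 10)

(4, -4, 10)


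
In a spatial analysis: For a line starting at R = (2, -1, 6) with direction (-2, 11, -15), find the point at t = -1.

P(t) = R + t·d
  = (2 + (-2)·(-1), -1 + 11·(-1), 6 + (-15)·(-1))
  = (2 + 2, -1 - 11, 6 + 15)
  = (4, -12, 21)

(4, -12, 21)


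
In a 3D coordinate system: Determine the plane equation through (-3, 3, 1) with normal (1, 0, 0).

The plane through P with normal n = (a, b, c) satisfies n·(r - P) = 0,
i.e. ax + by + cz = a·x₀ + b·y₀ + c·z₀.
d = 1·(-3) + 0·3 + 0·1
  = -3 + 0 + 0
  = -3
Equation: x = -3

x = -3


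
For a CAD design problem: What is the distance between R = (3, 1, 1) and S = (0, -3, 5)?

d = √[(x₂-x₁)² + (y₂-y₁)² + (z₂-z₁)²]
  = √[(-3)² + (-4)² + 4²]
  = √[9 + 16 + 16]
  = √41
  ≈ 6.403

6.403


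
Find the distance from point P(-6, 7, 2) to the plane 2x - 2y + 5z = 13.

distance = |a·x₀ + b·y₀ + c·z₀ - d| / √(a² + b² + c²)
  = |2·(-6) + (-2)·7 + 5·2 - 13| / √(2² + (-2)² + 5²)
  = |-12 - 14 + 10 - 13| / √(4 + 4 + 25)
  = |-29| / √33
  = 29 / 5.745
  ≈ 5.048

5.048


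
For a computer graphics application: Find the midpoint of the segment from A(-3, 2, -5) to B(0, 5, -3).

M = ((x₁+x₂)/2, (y₁+y₂)/2, (z₁+z₂)/2)
  = ((-3 + 0)/2, (2 + 5)/2, (-5 - 3)/2)
  = (-3/2, 7/2, -8/2)
  = (-1.5, 3.5, -4)

(-1.5, 3.5, -4)


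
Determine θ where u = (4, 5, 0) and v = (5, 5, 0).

u·v = 4·5 + 5·5 + 0·0 = 20 + 25 + 0 = 45
|u| = √(4² + 5² + 0²) = √41 ≈ 6.403
|v| = √(5² + 5² + 0²) = √50 ≈ 7.071
cos θ = (u·v)/(|u||v|) = 45/(6.403·7.071) ≈ 0.9939
θ = arccos(0.9939) ≈ 6.34°

6.34°


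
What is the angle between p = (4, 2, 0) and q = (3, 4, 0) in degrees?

p·q = 4·3 + 2·4 + 0·0 = 12 + 8 + 0 = 20
|p| = √(4² + 2² + 0²) = √20 ≈ 4.472
|q| = √(3² + 4² + 0²) = √25 ≈ 5
cos θ = (p·q)/(|p||q|) = 20/(4.472·5) ≈ 0.8944
θ = arccos(0.8944) ≈ 26.57°

26.57°


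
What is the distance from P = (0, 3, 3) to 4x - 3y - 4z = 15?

distance = |a·x₀ + b·y₀ + c·z₀ - d| / √(a² + b² + c²)
  = |4·0 + (-3)·3 + (-4)·3 - 15| / √(4² + (-3)² + (-4)²)
  = |0 - 9 - 12 - 15| / √(16 + 9 + 16)
  = |-36| / √41
  = 36 / 6.403
  ≈ 5.622

5.622


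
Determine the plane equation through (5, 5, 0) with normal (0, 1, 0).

The plane through P with normal n = (a, b, c) satisfies n·(r - P) = 0,
i.e. ax + by + cz = a·x₀ + b·y₀ + c·z₀.
d = 0·5 + 1·5 + 0·0
  = 0 + 5 + 0
  = 5
Equation: y = 5

y = 5


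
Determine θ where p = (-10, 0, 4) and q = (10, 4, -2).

p·q = (-10)·10 + 0·4 + 4·(-2) = -100 + 0 - 8 = -108
|p| = √((-10)² + 0² + 4²) = √116 ≈ 10.77
|q| = √(10² + 4² + (-2)²) = √120 ≈ 10.95
cos θ = (p·q)/(|p||q|) = -108/(10.77·10.95) ≈ -0.9154
θ = arccos(-0.9154) ≈ 156.3°

156.3°


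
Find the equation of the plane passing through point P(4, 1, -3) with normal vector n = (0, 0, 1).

The plane through P with normal n = (a, b, c) satisfies n·(r - P) = 0,
i.e. ax + by + cz = a·x₀ + b·y₀ + c·z₀.
d = 0·4 + 0·1 + 1·(-3)
  = 0 + 0 - 3
  = -3
Equation: z = -3

z = -3


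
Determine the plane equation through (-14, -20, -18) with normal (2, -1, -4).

The plane through P with normal n = (a, b, c) satisfies n·(r - P) = 0,
i.e. ax + by + cz = a·x₀ + b·y₀ + c·z₀.
d = 2·(-14) + (-1)·(-20) + (-4)·(-18)
  = -28 + 20 + 72
  = 64
Equation: 2x - y - 4z = 64

2x - y - 4z = 64


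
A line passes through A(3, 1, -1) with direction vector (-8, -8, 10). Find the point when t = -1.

P(t) = A + t·d
  = (3 + (-8)·(-1), 1 + (-8)·(-1), -1 + 10·(-1))
  = (3 + 8, 1 + 8, -1 - 10)
  = (11, 9, -11)

(11, 9, -11)


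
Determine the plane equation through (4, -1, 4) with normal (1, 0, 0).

The plane through P with normal n = (a, b, c) satisfies n·(r - P) = 0,
i.e. ax + by + cz = a·x₀ + b·y₀ + c·z₀.
d = 1·4 + 0·(-1) + 0·4
  = 4 + 0 + 0
  = 4
Equation: x = 4

x = 4


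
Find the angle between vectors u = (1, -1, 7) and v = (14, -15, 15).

u·v = 1·14 + (-1)·(-15) + 7·15 = 14 + 15 + 105 = 134
|u| = √(1² + (-1)² + 7²) = √51 ≈ 7.141
|v| = √(14² + (-15)² + 15²) = √646 ≈ 25.42
cos θ = (u·v)/(|u||v|) = 134/(7.141·25.42) ≈ 0.7382
θ = arccos(0.7382) ≈ 42.42°

42.42°


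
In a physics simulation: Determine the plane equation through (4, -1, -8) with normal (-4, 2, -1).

The plane through P with normal n = (a, b, c) satisfies n·(r - P) = 0,
i.e. ax + by + cz = a·x₀ + b·y₀ + c·z₀.
d = (-4)·4 + 2·(-1) + (-1)·(-8)
  = -16 - 2 + 8
  = -10
Equation: -4x + 2y - z = -10

-4x + 2y - z = -10


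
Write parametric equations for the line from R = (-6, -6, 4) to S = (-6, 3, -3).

Direction vector d = S - R = (-6 + 6, 3 + 6, -3 - 4) = (0, 9, -7)
Parametric form r = R + t·d:
x = -6, y = -6 + 9t, z = 4 - 7t

x = -6, y = -6 + 9t, z = 4 - 7t


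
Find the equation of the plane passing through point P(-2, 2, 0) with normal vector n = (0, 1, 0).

The plane through P with normal n = (a, b, c) satisfies n·(r - P) = 0,
i.e. ax + by + cz = a·x₀ + b·y₀ + c·z₀.
d = 0·(-2) + 1·2 + 0·0
  = 0 + 2 + 0
  = 2
Equation: y = 2

y = 2


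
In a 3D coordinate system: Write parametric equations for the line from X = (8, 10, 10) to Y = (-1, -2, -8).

Direction vector d = Y - X = (-1 - 8, -2 - 10, -8 - 10) = (-9, -12, -18)
Parametric form r = X + t·d:
x = 8 - 9t, y = 10 - 12t, z = 10 - 18t

x = 8 - 9t, y = 10 - 12t, z = 10 - 18t


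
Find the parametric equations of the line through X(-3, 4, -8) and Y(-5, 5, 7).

Direction vector d = Y - X = (-5 + 3, 5 - 4, 7 + 8) = (-2, 1, 15)
Parametric form r = X + t·d:
x = -3 - 2t, y = 4 + t, z = -8 + 15t

x = -3 - 2t, y = 4 + t, z = -8 + 15t


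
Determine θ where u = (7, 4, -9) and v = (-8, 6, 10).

u·v = 7·(-8) + 4·6 + (-9)·10 = -56 + 24 - 90 = -122
|u| = √(7² + 4² + (-9)²) = √146 ≈ 12.08
|v| = √((-8)² + 6² + 10²) = √200 ≈ 14.14
cos θ = (u·v)/(|u||v|) = -122/(12.08·14.14) ≈ -0.714
θ = arccos(-0.714) ≈ 135.6°

135.6°


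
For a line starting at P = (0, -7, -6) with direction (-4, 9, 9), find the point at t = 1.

P(t) = P + t·d
  = (0 + (-4)·1, -7 + 9·1, -6 + 9·1)
  = (0 - 4, -7 + 9, -6 + 9)
  = (-4, 2, 3)

(-4, 2, 3)


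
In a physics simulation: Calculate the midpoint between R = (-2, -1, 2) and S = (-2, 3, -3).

M = ((x₁+x₂)/2, (y₁+y₂)/2, (z₁+z₂)/2)
  = ((-2 - 2)/2, (-1 + 3)/2, (2 - 3)/2)
  = (-4/2, 2/2, -1/2)
  = (-2, 1, -0.5)

(-2, 1, -0.5)


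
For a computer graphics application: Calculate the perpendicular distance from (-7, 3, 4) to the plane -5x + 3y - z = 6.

distance = |a·x₀ + b·y₀ + c·z₀ - d| / √(a² + b² + c²)
  = |(-5)·(-7) + 3·3 + (-1)·4 - 6| / √((-5)² + 3² + (-1)²)
  = |35 + 9 - 4 - 6| / √(25 + 9 + 1)
  = |34| / √35
  = 34 / 5.916
  ≈ 5.747

5.747


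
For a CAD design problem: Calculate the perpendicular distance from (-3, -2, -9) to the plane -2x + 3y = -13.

distance = |a·x₀ + b·y₀ + c·z₀ - d| / √(a² + b² + c²)
  = |(-2)·(-3) + 3·(-2) + 0·(-9) - (-13)| / √((-2)² + 3² + 0²)
  = |6 - 6 + 0 + 13| / √(4 + 9 + 0)
  = |13| / √13
  = 13 / 3.606
  ≈ 3.606

3.606


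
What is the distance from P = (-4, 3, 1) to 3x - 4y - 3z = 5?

distance = |a·x₀ + b·y₀ + c·z₀ - d| / √(a² + b² + c²)
  = |3·(-4) + (-4)·3 + (-3)·1 - 5| / √(3² + (-4)² + (-3)²)
  = |-12 - 12 - 3 - 5| / √(9 + 16 + 9)
  = |-32| / √34
  = 32 / 5.831
  ≈ 5.488

5.488


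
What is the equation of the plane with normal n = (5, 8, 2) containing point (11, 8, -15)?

The plane through P with normal n = (a, b, c) satisfies n·(r - P) = 0,
i.e. ax + by + cz = a·x₀ + b·y₀ + c·z₀.
d = 5·11 + 8·8 + 2·(-15)
  = 55 + 64 - 30
  = 89
Equation: 5x + 8y + 2z = 89

5x + 8y + 2z = 89


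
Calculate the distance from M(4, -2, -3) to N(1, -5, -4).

d = √[(x₂-x₁)² + (y₂-y₁)² + (z₂-z₁)²]
  = √[(-3)² + (-3)² + (-1)²]
  = √[9 + 9 + 1]
  = √19
  ≈ 4.359

4.359


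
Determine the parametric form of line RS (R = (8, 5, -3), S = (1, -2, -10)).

Direction vector d = S - R = (1 - 8, -2 - 5, -10 + 3) = (-7, -7, -7)
Parametric form r = R + t·d:
x = 8 - 7t, y = 5 - 7t, z = -3 - 7t

x = 8 - 7t, y = 5 - 7t, z = -3 - 7t


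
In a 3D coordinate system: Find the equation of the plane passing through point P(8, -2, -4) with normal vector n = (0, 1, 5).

The plane through P with normal n = (a, b, c) satisfies n·(r - P) = 0,
i.e. ax + by + cz = a·x₀ + b·y₀ + c·z₀.
d = 0·8 + 1·(-2) + 5·(-4)
  = 0 - 2 - 20
  = -22
Equation: y + 5z = -22

y + 5z = -22


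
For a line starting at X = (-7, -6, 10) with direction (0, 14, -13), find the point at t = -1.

P(t) = X + t·d
  = (-7 + 0·(-1), -6 + 14·(-1), 10 + (-13)·(-1))
  = (-7 + 0, -6 - 14, 10 + 13)
  = (-7, -20, 23)

(-7, -20, 23)


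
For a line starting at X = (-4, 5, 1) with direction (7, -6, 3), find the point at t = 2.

P(t) = X + t·d
  = (-4 + 7·2, 5 + (-6)·2, 1 + 3·2)
  = (-4 + 14, 5 - 12, 1 + 6)
  = (10, -7, 7)

(10, -7, 7)


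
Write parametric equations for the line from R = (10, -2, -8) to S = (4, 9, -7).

Direction vector d = S - R = (4 - 10, 9 + 2, -7 + 8) = (-6, 11, 1)
Parametric form r = R + t·d:
x = 10 - 6t, y = -2 + 11t, z = -8 + t

x = 10 - 6t, y = -2 + 11t, z = -8 + t


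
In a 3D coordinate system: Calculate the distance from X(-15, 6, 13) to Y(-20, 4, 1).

d = √[(x₂-x₁)² + (y₂-y₁)² + (z₂-z₁)²]
  = √[(-5)² + (-2)² + (-12)²]
  = √[25 + 4 + 144]
  = √173
  ≈ 13.15

13.15


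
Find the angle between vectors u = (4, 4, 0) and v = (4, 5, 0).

u·v = 4·4 + 4·5 + 0·0 = 16 + 20 + 0 = 36
|u| = √(4² + 4² + 0²) = √32 ≈ 5.657
|v| = √(4² + 5² + 0²) = √41 ≈ 6.403
cos θ = (u·v)/(|u||v|) = 36/(5.657·6.403) ≈ 0.9939
θ = arccos(0.9939) ≈ 6.34°

6.34°


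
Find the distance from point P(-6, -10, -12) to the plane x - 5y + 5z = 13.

distance = |a·x₀ + b·y₀ + c·z₀ - d| / √(a² + b² + c²)
  = |1·(-6) + (-5)·(-10) + 5·(-12) - 13| / √(1² + (-5)² + 5²)
  = |-6 + 50 - 60 - 13| / √(1 + 25 + 25)
  = |-29| / √51
  = 29 / 7.141
  ≈ 4.061

4.061


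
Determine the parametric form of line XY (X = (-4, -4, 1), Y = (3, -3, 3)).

Direction vector d = Y - X = (3 + 4, -3 + 4, 3 - 1) = (7, 1, 2)
Parametric form r = X + t·d:
x = -4 + 7t, y = -4 + t, z = 1 + 2t

x = -4 + 7t, y = -4 + t, z = 1 + 2t


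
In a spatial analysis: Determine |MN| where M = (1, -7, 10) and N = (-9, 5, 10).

d = √[(x₂-x₁)² + (y₂-y₁)² + (z₂-z₁)²]
  = √[(-10)² + 12² + 0²]
  = √[100 + 144 + 0]
  = √244
  ≈ 15.62

15.62


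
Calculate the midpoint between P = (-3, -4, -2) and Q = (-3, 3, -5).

M = ((x₁+x₂)/2, (y₁+y₂)/2, (z₁+z₂)/2)
  = ((-3 - 3)/2, (-4 + 3)/2, (-2 - 5)/2)
  = (-6/2, -1/2, -7/2)
  = (-3, -0.5, -3.5)

(-3, -0.5, -3.5)


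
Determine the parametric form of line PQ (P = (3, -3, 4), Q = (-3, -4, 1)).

Direction vector d = Q - P = (-3 - 3, -4 + 3, 1 - 4) = (-6, -1, -3)
Parametric form r = P + t·d:
x = 3 - 6t, y = -3 - t, z = 4 - 3t

x = 3 - 6t, y = -3 - t, z = 4 - 3t


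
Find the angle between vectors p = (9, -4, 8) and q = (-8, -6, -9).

p·q = 9·(-8) + (-4)·(-6) + 8·(-9) = -72 + 24 - 72 = -120
|p| = √(9² + (-4)² + 8²) = √161 ≈ 12.69
|q| = √((-8)² + (-6)² + (-9)²) = √181 ≈ 13.45
cos θ = (p·q)/(|p||q|) = -120/(12.69·13.45) ≈ -0.703
θ = arccos(-0.703) ≈ 134.7°

134.7°


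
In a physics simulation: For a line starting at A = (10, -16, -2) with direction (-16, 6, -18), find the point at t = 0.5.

P(t) = A + t·d
  = (10 + (-16)·0.5, -16 + 6·0.5, -2 + (-18)·0.5)
  = (10 - 8, -16 + 3, -2 - 9)
  = (2, -13, -11)

(2, -13, -11)


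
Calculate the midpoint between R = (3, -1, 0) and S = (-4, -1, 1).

M = ((x₁+x₂)/2, (y₁+y₂)/2, (z₁+z₂)/2)
  = ((3 - 4)/2, (-1 - 1)/2, (0 + 1)/2)
  = (-1/2, -2/2, 1/2)
  = (-0.5, -1, 0.5)

(-0.5, -1, 0.5)


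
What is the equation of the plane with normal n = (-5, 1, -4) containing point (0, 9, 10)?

The plane through P with normal n = (a, b, c) satisfies n·(r - P) = 0,
i.e. ax + by + cz = a·x₀ + b·y₀ + c·z₀.
d = (-5)·0 + 1·9 + (-4)·10
  = 0 + 9 - 40
  = -31
Equation: -5x + y - 4z = -31

-5x + y - 4z = -31


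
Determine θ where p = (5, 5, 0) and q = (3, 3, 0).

p·q = 5·3 + 5·3 + 0·0 = 15 + 15 + 0 = 30
|p| = √(5² + 5² + 0²) = √50 ≈ 7.071
|q| = √(3² + 3² + 0²) = √18 ≈ 4.243
cos θ = (p·q)/(|p||q|) = 30/(7.071·4.243) ≈ 1
θ = arccos(1) ≈ 0°

0°


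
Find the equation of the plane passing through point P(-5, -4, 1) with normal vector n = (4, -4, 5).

The plane through P with normal n = (a, b, c) satisfies n·(r - P) = 0,
i.e. ax + by + cz = a·x₀ + b·y₀ + c·z₀.
d = 4·(-5) + (-4)·(-4) + 5·1
  = -20 + 16 + 5
  = 1
Equation: 4x - 4y + 5z = 1

4x - 4y + 5z = 1


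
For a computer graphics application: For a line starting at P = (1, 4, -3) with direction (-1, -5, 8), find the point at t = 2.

P(t) = P + t·d
  = (1 + (-1)·2, 4 + (-5)·2, -3 + 8·2)
  = (1 - 2, 4 - 10, -3 + 16)
  = (-1, -6, 13)

(-1, -6, 13)


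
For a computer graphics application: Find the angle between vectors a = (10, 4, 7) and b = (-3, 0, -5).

a·b = 10·(-3) + 4·0 + 7·(-5) = -30 + 0 - 35 = -65
|a| = √(10² + 4² + 7²) = √165 ≈ 12.85
|b| = √((-3)² + 0² + (-5)²) = √34 ≈ 5.831
cos θ = (a·b)/(|a||b|) = -65/(12.85·5.831) ≈ -0.8678
θ = arccos(-0.8678) ≈ 150.2°

150.2°


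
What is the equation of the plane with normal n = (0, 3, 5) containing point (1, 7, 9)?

The plane through P with normal n = (a, b, c) satisfies n·(r - P) = 0,
i.e. ax + by + cz = a·x₀ + b·y₀ + c·z₀.
d = 0·1 + 3·7 + 5·9
  = 0 + 21 + 45
  = 66
Equation: 3y + 5z = 66

3y + 5z = 66


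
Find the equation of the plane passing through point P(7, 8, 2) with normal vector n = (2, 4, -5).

The plane through P with normal n = (a, b, c) satisfies n·(r - P) = 0,
i.e. ax + by + cz = a·x₀ + b·y₀ + c·z₀.
d = 2·7 + 4·8 + (-5)·2
  = 14 + 32 - 10
  = 36
Equation: 2x + 4y - 5z = 36

2x + 4y - 5z = 36


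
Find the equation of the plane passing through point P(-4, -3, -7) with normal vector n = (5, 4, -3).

The plane through P with normal n = (a, b, c) satisfies n·(r - P) = 0,
i.e. ax + by + cz = a·x₀ + b·y₀ + c·z₀.
d = 5·(-4) + 4·(-3) + (-3)·(-7)
  = -20 - 12 + 21
  = -11
Equation: 5x + 4y - 3z = -11

5x + 4y - 3z = -11


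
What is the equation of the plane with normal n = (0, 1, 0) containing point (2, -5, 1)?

The plane through P with normal n = (a, b, c) satisfies n·(r - P) = 0,
i.e. ax + by + cz = a·x₀ + b·y₀ + c·z₀.
d = 0·2 + 1·(-5) + 0·1
  = 0 - 5 + 0
  = -5
Equation: y = -5

y = -5


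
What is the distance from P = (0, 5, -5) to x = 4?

distance = |a·x₀ + b·y₀ + c·z₀ - d| / √(a² + b² + c²)
  = |1·0 + 0·5 + 0·(-5) - 4| / √(1² + 0² + 0²)
  = |0 + 0 + 0 - 4| / √(1 + 0 + 0)
  = |-4| / √1
  = 4 / 1
  ≈ 4

4


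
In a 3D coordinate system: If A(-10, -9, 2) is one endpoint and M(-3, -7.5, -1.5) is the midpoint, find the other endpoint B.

B = 2M - A
  = (2·(-3) - (-10), 2·(-7.5) - (-9), 2·(-1.5) - 2)
  = (-6 + 10, -15 + 9, -3 - 2)
  = (4, -6, -5)

(4, -6, -5)


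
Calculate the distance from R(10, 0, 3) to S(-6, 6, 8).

d = √[(x₂-x₁)² + (y₂-y₁)² + (z₂-z₁)²]
  = √[(-16)² + 6² + 5²]
  = √[256 + 36 + 25]
  = √317
  ≈ 17.8

17.8


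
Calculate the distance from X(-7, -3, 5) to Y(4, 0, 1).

d = √[(x₂-x₁)² + (y₂-y₁)² + (z₂-z₁)²]
  = √[11² + 3² + (-4)²]
  = √[121 + 9 + 16]
  = √146
  ≈ 12.08

12.08


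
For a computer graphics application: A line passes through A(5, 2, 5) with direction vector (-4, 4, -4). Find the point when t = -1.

P(t) = A + t·d
  = (5 + (-4)·(-1), 2 + 4·(-1), 5 + (-4)·(-1))
  = (5 + 4, 2 - 4, 5 + 4)
  = (9, -2, 9)

(9, -2, 9)


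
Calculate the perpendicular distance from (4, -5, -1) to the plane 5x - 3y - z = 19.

distance = |a·x₀ + b·y₀ + c·z₀ - d| / √(a² + b² + c²)
  = |5·4 + (-3)·(-5) + (-1)·(-1) - 19| / √(5² + (-3)² + (-1)²)
  = |20 + 15 + 1 - 19| / √(25 + 9 + 1)
  = |17| / √35
  = 17 / 5.916
  ≈ 2.874

2.874


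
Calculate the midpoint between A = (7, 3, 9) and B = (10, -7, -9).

M = ((x₁+x₂)/2, (y₁+y₂)/2, (z₁+z₂)/2)
  = ((7 + 10)/2, (3 - 7)/2, (9 - 9)/2)
  = (17/2, -4/2, 0/2)
  = (8.5, -2, 0)

(8.5, -2, 0)


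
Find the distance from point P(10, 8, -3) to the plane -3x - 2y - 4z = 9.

distance = |a·x₀ + b·y₀ + c·z₀ - d| / √(a² + b² + c²)
  = |(-3)·10 + (-2)·8 + (-4)·(-3) - 9| / √((-3)² + (-2)² + (-4)²)
  = |-30 - 16 + 12 - 9| / √(9 + 4 + 16)
  = |-43| / √29
  = 43 / 5.385
  ≈ 7.985

7.985


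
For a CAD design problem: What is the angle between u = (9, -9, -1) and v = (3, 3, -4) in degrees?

u·v = 9·3 + (-9)·3 + (-1)·(-4) = 27 - 27 + 4 = 4
|u| = √(9² + (-9)² + (-1)²) = √163 ≈ 12.77
|v| = √(3² + 3² + (-4)²) = √34 ≈ 5.831
cos θ = (u·v)/(|u||v|) = 4/(12.77·5.831) ≈ 0.05373
θ = arccos(0.05373) ≈ 86.92°

86.92°


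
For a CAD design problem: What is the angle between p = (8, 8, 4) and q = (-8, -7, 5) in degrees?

p·q = 8·(-8) + 8·(-7) + 4·5 = -64 - 56 + 20 = -100
|p| = √(8² + 8² + 4²) = √144 ≈ 12
|q| = √((-8)² + (-7)² + 5²) = √138 ≈ 11.75
cos θ = (p·q)/(|p||q|) = -100/(12·11.75) ≈ -0.7094
θ = arccos(-0.7094) ≈ 135.2°

135.2°


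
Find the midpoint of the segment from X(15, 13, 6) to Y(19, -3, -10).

M = ((x₁+x₂)/2, (y₁+y₂)/2, (z₁+z₂)/2)
  = ((15 + 19)/2, (13 - 3)/2, (6 - 10)/2)
  = (34/2, 10/2, -4/2)
  = (17, 5, -2)

(17, 5, -2)


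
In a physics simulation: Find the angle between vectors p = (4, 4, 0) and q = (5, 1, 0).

p·q = 4·5 + 4·1 + 0·0 = 20 + 4 + 0 = 24
|p| = √(4² + 4² + 0²) = √32 ≈ 5.657
|q| = √(5² + 1² + 0²) = √26 ≈ 5.099
cos θ = (p·q)/(|p||q|) = 24/(5.657·5.099) ≈ 0.8321
θ = arccos(0.8321) ≈ 33.69°

33.69°


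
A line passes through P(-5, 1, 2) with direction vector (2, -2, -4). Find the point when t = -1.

P(t) = P + t·d
  = (-5 + 2·(-1), 1 + (-2)·(-1), 2 + (-4)·(-1))
  = (-5 - 2, 1 + 2, 2 + 4)
  = (-7, 3, 6)

(-7, 3, 6)


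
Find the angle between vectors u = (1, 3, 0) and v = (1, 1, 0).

u·v = 1·1 + 3·1 + 0·0 = 1 + 3 + 0 = 4
|u| = √(1² + 3² + 0²) = √10 ≈ 3.162
|v| = √(1² + 1² + 0²) = √2 ≈ 1.414
cos θ = (u·v)/(|u||v|) = 4/(3.162·1.414) ≈ 0.8944
θ = arccos(0.8944) ≈ 26.57°

26.57°


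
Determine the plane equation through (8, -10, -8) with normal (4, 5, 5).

The plane through P with normal n = (a, b, c) satisfies n·(r - P) = 0,
i.e. ax + by + cz = a·x₀ + b·y₀ + c·z₀.
d = 4·8 + 5·(-10) + 5·(-8)
  = 32 - 50 - 40
  = -58
Equation: 4x + 5y + 5z = -58

4x + 5y + 5z = -58


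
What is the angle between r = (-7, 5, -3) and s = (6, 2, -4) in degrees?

r·s = (-7)·6 + 5·2 + (-3)·(-4) = -42 + 10 + 12 = -20
|r| = √((-7)² + 5² + (-3)²) = √83 ≈ 9.11
|s| = √(6² + 2² + (-4)²) = √56 ≈ 7.483
cos θ = (r·s)/(|r||s|) = -20/(9.11·7.483) ≈ -0.2934
θ = arccos(-0.2934) ≈ 107.1°

107.1°


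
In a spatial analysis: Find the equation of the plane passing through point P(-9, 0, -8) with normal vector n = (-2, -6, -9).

The plane through P with normal n = (a, b, c) satisfies n·(r - P) = 0,
i.e. ax + by + cz = a·x₀ + b·y₀ + c·z₀.
d = (-2)·(-9) + (-6)·0 + (-9)·(-8)
  = 18 + 0 + 72
  = 90
Equation: -2x - 6y - 9z = 90

-2x - 6y - 9z = 90


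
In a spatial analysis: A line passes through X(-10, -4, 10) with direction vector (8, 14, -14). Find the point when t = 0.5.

P(t) = X + t·d
  = (-10 + 8·0.5, -4 + 14·0.5, 10 + (-14)·0.5)
  = (-10 + 4, -4 + 7, 10 - 7)
  = (-6, 3, 3)

(-6, 3, 3)


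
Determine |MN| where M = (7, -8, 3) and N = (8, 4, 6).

d = √[(x₂-x₁)² + (y₂-y₁)² + (z₂-z₁)²]
  = √[1² + 12² + 3²]
  = √[1 + 144 + 9]
  = √154
  ≈ 12.41

12.41


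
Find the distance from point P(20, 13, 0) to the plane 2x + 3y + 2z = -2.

distance = |a·x₀ + b·y₀ + c·z₀ - d| / √(a² + b² + c²)
  = |2·20 + 3·13 + 2·0 - (-2)| / √(2² + 3² + 2²)
  = |40 + 39 + 0 + 2| / √(4 + 9 + 4)
  = |81| / √17
  = 81 / 4.123
  ≈ 19.65

19.65


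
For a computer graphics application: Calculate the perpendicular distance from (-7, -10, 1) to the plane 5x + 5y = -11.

distance = |a·x₀ + b·y₀ + c·z₀ - d| / √(a² + b² + c²)
  = |5·(-7) + 5·(-10) + 0·1 - (-11)| / √(5² + 5² + 0²)
  = |-35 - 50 + 0 + 11| / √(25 + 25 + 0)
  = |-74| / √50
  = 74 / 7.071
  ≈ 10.47

10.47


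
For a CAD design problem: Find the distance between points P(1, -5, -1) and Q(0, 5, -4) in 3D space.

d = √[(x₂-x₁)² + (y₂-y₁)² + (z₂-z₁)²]
  = √[(-1)² + 10² + (-3)²]
  = √[1 + 100 + 9]
  = √110
  ≈ 10.49

10.49


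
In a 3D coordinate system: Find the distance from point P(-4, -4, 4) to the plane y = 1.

distance = |a·x₀ + b·y₀ + c·z₀ - d| / √(a² + b² + c²)
  = |0·(-4) + 1·(-4) + 0·4 - 1| / √(0² + 1² + 0²)
  = |0 - 4 + 0 - 1| / √(0 + 1 + 0)
  = |-5| / √1
  = 5 / 1
  ≈ 5

5


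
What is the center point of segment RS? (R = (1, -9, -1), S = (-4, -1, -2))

M = ((x₁+x₂)/2, (y₁+y₂)/2, (z₁+z₂)/2)
  = ((1 - 4)/2, (-9 - 1)/2, (-1 - 2)/2)
  = (-3/2, -10/2, -3/2)
  = (-1.5, -5, -1.5)

(-1.5, -5, -1.5)


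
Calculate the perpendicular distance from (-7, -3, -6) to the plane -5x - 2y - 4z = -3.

distance = |a·x₀ + b·y₀ + c·z₀ - d| / √(a² + b² + c²)
  = |(-5)·(-7) + (-2)·(-3) + (-4)·(-6) - (-3)| / √((-5)² + (-2)² + (-4)²)
  = |35 + 6 + 24 + 3| / √(25 + 4 + 16)
  = |68| / √45
  = 68 / 6.708
  ≈ 10.14

10.14


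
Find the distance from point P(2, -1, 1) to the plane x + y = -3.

distance = |a·x₀ + b·y₀ + c·z₀ - d| / √(a² + b² + c²)
  = |1·2 + 1·(-1) + 0·1 - (-3)| / √(1² + 1² + 0²)
  = |2 - 1 + 0 + 3| / √(1 + 1 + 0)
  = |4| / √2
  = 4 / 1.414
  ≈ 2.828

2.828


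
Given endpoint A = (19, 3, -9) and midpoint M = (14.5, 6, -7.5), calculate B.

B = 2M - A
  = (2·14.5 - 19, 2·6 - 3, 2·(-7.5) - (-9))
  = (29 - 19, 12 - 3, -15 + 9)
  = (10, 9, -6)

(10, 9, -6)


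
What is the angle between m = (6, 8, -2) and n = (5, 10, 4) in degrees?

m·n = 6·5 + 8·10 + (-2)·4 = 30 + 80 - 8 = 102
|m| = √(6² + 8² + (-2)²) = √104 ≈ 10.2
|n| = √(5² + 10² + 4²) = √141 ≈ 11.87
cos θ = (m·n)/(|m||n|) = 102/(10.2·11.87) ≈ 0.8423
θ = arccos(0.8423) ≈ 32.61°

32.61°


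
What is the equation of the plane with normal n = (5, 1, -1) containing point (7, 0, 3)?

The plane through P with normal n = (a, b, c) satisfies n·(r - P) = 0,
i.e. ax + by + cz = a·x₀ + b·y₀ + c·z₀.
d = 5·7 + 1·0 + (-1)·3
  = 35 + 0 - 3
  = 32
Equation: 5x + y - z = 32

5x + y - z = 32


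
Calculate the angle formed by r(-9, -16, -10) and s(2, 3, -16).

r·s = (-9)·2 + (-16)·3 + (-10)·(-16) = -18 - 48 + 160 = 94
|r| = √((-9)² + (-16)² + (-10)²) = √437 ≈ 20.9
|s| = √(2² + 3² + (-16)²) = √269 ≈ 16.4
cos θ = (r·s)/(|r||s|) = 94/(20.9·16.4) ≈ 0.2742
θ = arccos(0.2742) ≈ 74.09°

74.09°


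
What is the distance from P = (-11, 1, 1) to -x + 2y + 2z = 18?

distance = |a·x₀ + b·y₀ + c·z₀ - d| / √(a² + b² + c²)
  = |(-1)·(-11) + 2·1 + 2·1 - 18| / √((-1)² + 2² + 2²)
  = |11 + 2 + 2 - 18| / √(1 + 4 + 4)
  = |-3| / √9
  = 3 / 3
  ≈ 1

1


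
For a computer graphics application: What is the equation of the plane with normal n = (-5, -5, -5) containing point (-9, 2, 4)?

The plane through P with normal n = (a, b, c) satisfies n·(r - P) = 0,
i.e. ax + by + cz = a·x₀ + b·y₀ + c·z₀.
d = (-5)·(-9) + (-5)·2 + (-5)·4
  = 45 - 10 - 20
  = 15
Equation: -5x - 5y - 5z = 15

-5x - 5y - 5z = 15


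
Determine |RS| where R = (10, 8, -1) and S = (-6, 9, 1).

d = √[(x₂-x₁)² + (y₂-y₁)² + (z₂-z₁)²]
  = √[(-16)² + 1² + 2²]
  = √[256 + 1 + 4]
  = √261
  ≈ 16.16

16.16


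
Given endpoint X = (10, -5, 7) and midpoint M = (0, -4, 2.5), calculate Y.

Y = 2M - X
  = (2·0 - 10, 2·(-4) - (-5), 2·2.5 - 7)
  = (0 - 10, -8 + 5, 5 - 7)
  = (-10, -3, -2)

(-10, -3, -2)


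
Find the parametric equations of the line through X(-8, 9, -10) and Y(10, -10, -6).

Direction vector d = Y - X = (10 + 8, -10 - 9, -6 + 10) = (18, -19, 4)
Parametric form r = X + t·d:
x = -8 + 18t, y = 9 - 19t, z = -10 + 4t

x = -8 + 18t, y = 9 - 19t, z = -10 + 4t


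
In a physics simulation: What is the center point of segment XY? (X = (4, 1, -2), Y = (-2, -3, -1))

M = ((x₁+x₂)/2, (y₁+y₂)/2, (z₁+z₂)/2)
  = ((4 - 2)/2, (1 - 3)/2, (-2 - 1)/2)
  = (2/2, -2/2, -3/2)
  = (1, -1, -1.5)

(1, -1, -1.5)


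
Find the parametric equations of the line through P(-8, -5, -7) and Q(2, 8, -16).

Direction vector d = Q - P = (2 + 8, 8 + 5, -16 + 7) = (10, 13, -9)
Parametric form r = P + t·d:
x = -8 + 10t, y = -5 + 13t, z = -7 - 9t

x = -8 + 10t, y = -5 + 13t, z = -7 - 9t


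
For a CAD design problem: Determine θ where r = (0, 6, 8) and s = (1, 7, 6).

r·s = 0·1 + 6·7 + 8·6 = 0 + 42 + 48 = 90
|r| = √(0² + 6² + 8²) = √100 ≈ 10
|s| = √(1² + 7² + 6²) = √86 ≈ 9.274
cos θ = (r·s)/(|r||s|) = 90/(10·9.274) ≈ 0.9705
θ = arccos(0.9705) ≈ 13.95°

13.95°


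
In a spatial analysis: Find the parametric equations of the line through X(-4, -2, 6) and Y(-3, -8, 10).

Direction vector d = Y - X = (-3 + 4, -8 + 2, 10 - 6) = (1, -6, 4)
Parametric form r = X + t·d:
x = -4 + t, y = -2 - 6t, z = 6 + 4t

x = -4 + t, y = -2 - 6t, z = 6 + 4t


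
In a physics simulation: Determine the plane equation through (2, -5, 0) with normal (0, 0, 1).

The plane through P with normal n = (a, b, c) satisfies n·(r - P) = 0,
i.e. ax + by + cz = a·x₀ + b·y₀ + c·z₀.
d = 0·2 + 0·(-5) + 1·0
  = 0 + 0 + 0
  = 0
Equation: z = 0

z = 0


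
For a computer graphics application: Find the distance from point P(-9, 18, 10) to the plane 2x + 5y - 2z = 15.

distance = |a·x₀ + b·y₀ + c·z₀ - d| / √(a² + b² + c²)
  = |2·(-9) + 5·18 + (-2)·10 - 15| / √(2² + 5² + (-2)²)
  = |-18 + 90 - 20 - 15| / √(4 + 25 + 4)
  = |37| / √33
  = 37 / 5.745
  ≈ 6.441

6.441


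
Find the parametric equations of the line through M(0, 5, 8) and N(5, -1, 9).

Direction vector d = N - M = (5 + 0, -1 - 5, 9 - 8) = (5, -6, 1)
Parametric form r = M + t·d:
x = 0 + 5t, y = 5 - 6t, z = 8 + t

x = 0 + 5t, y = 5 - 6t, z = 8 + t


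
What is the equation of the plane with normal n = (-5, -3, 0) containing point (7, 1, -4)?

The plane through P with normal n = (a, b, c) satisfies n·(r - P) = 0,
i.e. ax + by + cz = a·x₀ + b·y₀ + c·z₀.
d = (-5)·7 + (-3)·1 + 0·(-4)
  = -35 - 3 + 0
  = -38
Equation: -5x - 3y = -38

-5x - 3y = -38


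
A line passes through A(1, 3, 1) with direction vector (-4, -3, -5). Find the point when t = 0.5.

P(t) = A + t·d
  = (1 + (-4)·0.5, 3 + (-3)·0.5, 1 + (-5)·0.5)
  = (1 - 2, 3 - 1.5, 1 - 2.5)
  = (-1, 1.5, -1.5)

(-1, 1.5, -1.5)


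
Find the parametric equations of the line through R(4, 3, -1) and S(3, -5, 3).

Direction vector d = S - R = (3 - 4, -5 - 3, 3 + 1) = (-1, -8, 4)
Parametric form r = R + t·d:
x = 4 - t, y = 3 - 8t, z = -1 + 4t

x = 4 - t, y = 3 - 8t, z = -1 + 4t


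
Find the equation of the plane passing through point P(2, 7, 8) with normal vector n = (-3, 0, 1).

The plane through P with normal n = (a, b, c) satisfies n·(r - P) = 0,
i.e. ax + by + cz = a·x₀ + b·y₀ + c·z₀.
d = (-3)·2 + 0·7 + 1·8
  = -6 + 0 + 8
  = 2
Equation: -3x + z = 2

-3x + z = 2


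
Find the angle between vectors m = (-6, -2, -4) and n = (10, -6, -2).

m·n = (-6)·10 + (-2)·(-6) + (-4)·(-2) = -60 + 12 + 8 = -40
|m| = √((-6)² + (-2)² + (-4)²) = √56 ≈ 7.483
|n| = √(10² + (-6)² + (-2)²) = √140 ≈ 11.83
cos θ = (m·n)/(|m||n|) = -40/(7.483·11.83) ≈ -0.4518
θ = arccos(-0.4518) ≈ 116.9°

116.9°


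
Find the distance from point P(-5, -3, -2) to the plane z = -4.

distance = |a·x₀ + b·y₀ + c·z₀ - d| / √(a² + b² + c²)
  = |0·(-5) + 0·(-3) + 1·(-2) - (-4)| / √(0² + 0² + 1²)
  = |0 + 0 - 2 + 4| / √(0 + 0 + 1)
  = |2| / √1
  = 2 / 1
  ≈ 2

2


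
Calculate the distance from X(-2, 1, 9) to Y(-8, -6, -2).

d = √[(x₂-x₁)² + (y₂-y₁)² + (z₂-z₁)²]
  = √[(-6)² + (-7)² + (-11)²]
  = √[36 + 49 + 121]
  = √206
  ≈ 14.35

14.35


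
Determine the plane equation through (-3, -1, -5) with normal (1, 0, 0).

The plane through P with normal n = (a, b, c) satisfies n·(r - P) = 0,
i.e. ax + by + cz = a·x₀ + b·y₀ + c·z₀.
d = 1·(-3) + 0·(-1) + 0·(-5)
  = -3 + 0 + 0
  = -3
Equation: x = -3

x = -3


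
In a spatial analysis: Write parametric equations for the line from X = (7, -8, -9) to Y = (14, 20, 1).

Direction vector d = Y - X = (14 - 7, 20 + 8, 1 + 9) = (7, 28, 10)
Parametric form r = X + t·d:
x = 7 + 7t, y = -8 + 28t, z = -9 + 10t

x = 7 + 7t, y = -8 + 28t, z = -9 + 10t


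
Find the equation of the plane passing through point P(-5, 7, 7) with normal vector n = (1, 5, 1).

The plane through P with normal n = (a, b, c) satisfies n·(r - P) = 0,
i.e. ax + by + cz = a·x₀ + b·y₀ + c·z₀.
d = 1·(-5) + 5·7 + 1·7
  = -5 + 35 + 7
  = 37
Equation: x + 5y + z = 37

x + 5y + z = 37


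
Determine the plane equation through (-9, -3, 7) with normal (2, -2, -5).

The plane through P with normal n = (a, b, c) satisfies n·(r - P) = 0,
i.e. ax + by + cz = a·x₀ + b·y₀ + c·z₀.
d = 2·(-9) + (-2)·(-3) + (-5)·7
  = -18 + 6 - 35
  = -47
Equation: 2x - 2y - 5z = -47

2x - 2y - 5z = -47


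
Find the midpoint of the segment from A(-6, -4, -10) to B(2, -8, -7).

M = ((x₁+x₂)/2, (y₁+y₂)/2, (z₁+z₂)/2)
  = ((-6 + 2)/2, (-4 - 8)/2, (-10 - 7)/2)
  = (-4/2, -12/2, -17/2)
  = (-2, -6, -8.5)

(-2, -6, -8.5)


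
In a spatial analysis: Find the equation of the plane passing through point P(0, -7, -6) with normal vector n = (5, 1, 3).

The plane through P with normal n = (a, b, c) satisfies n·(r - P) = 0,
i.e. ax + by + cz = a·x₀ + b·y₀ + c·z₀.
d = 5·0 + 1·(-7) + 3·(-6)
  = 0 - 7 - 18
  = -25
Equation: 5x + y + 3z = -25

5x + y + 3z = -25


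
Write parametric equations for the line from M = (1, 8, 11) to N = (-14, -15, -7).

Direction vector d = N - M = (-14 - 1, -15 - 8, -7 - 11) = (-15, -23, -18)
Parametric form r = M + t·d:
x = 1 - 15t, y = 8 - 23t, z = 11 - 18t

x = 1 - 15t, y = 8 - 23t, z = 11 - 18t


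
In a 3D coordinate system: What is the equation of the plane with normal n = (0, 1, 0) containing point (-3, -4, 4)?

The plane through P with normal n = (a, b, c) satisfies n·(r - P) = 0,
i.e. ax + by + cz = a·x₀ + b·y₀ + c·z₀.
d = 0·(-3) + 1·(-4) + 0·4
  = 0 - 4 + 0
  = -4
Equation: y = -4

y = -4


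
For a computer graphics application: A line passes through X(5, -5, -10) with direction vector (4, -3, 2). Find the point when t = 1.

P(t) = X + t·d
  = (5 + 4·1, -5 + (-3)·1, -10 + 2·1)
  = (5 + 4, -5 - 3, -10 + 2)
  = (9, -8, -8)

(9, -8, -8)


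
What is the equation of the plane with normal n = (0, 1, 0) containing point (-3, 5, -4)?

The plane through P with normal n = (a, b, c) satisfies n·(r - P) = 0,
i.e. ax + by + cz = a·x₀ + b·y₀ + c·z₀.
d = 0·(-3) + 1·5 + 0·(-4)
  = 0 + 5 + 0
  = 5
Equation: y = 5

y = 5


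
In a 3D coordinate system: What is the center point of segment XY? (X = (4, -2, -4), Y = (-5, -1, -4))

M = ((x₁+x₂)/2, (y₁+y₂)/2, (z₁+z₂)/2)
  = ((4 - 5)/2, (-2 - 1)/2, (-4 - 4)/2)
  = (-1/2, -3/2, -8/2)
  = (-0.5, -1.5, -4)

(-0.5, -1.5, -4)


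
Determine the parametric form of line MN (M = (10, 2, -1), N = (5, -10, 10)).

Direction vector d = N - M = (5 - 10, -10 - 2, 10 + 1) = (-5, -12, 11)
Parametric form r = M + t·d:
x = 10 - 5t, y = 2 - 12t, z = -1 + 11t

x = 10 - 5t, y = 2 - 12t, z = -1 + 11t


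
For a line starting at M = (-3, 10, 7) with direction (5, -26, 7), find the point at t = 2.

P(t) = M + t·d
  = (-3 + 5·2, 10 + (-26)·2, 7 + 7·2)
  = (-3 + 10, 10 - 52, 7 + 14)
  = (7, -42, 21)

(7, -42, 21)


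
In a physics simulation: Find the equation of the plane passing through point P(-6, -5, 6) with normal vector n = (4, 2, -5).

The plane through P with normal n = (a, b, c) satisfies n·(r - P) = 0,
i.e. ax + by + cz = a·x₀ + b·y₀ + c·z₀.
d = 4·(-6) + 2·(-5) + (-5)·6
  = -24 - 10 - 30
  = -64
Equation: 4x + 2y - 5z = -64

4x + 2y - 5z = -64


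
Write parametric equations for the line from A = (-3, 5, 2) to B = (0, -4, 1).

Direction vector d = B - A = (0 + 3, -4 - 5, 1 - 2) = (3, -9, -1)
Parametric form r = A + t·d:
x = -3 + 3t, y = 5 - 9t, z = 2 - t

x = -3 + 3t, y = 5 - 9t, z = 2 - t


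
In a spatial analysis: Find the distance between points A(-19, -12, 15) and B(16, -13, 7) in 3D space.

d = √[(x₂-x₁)² + (y₂-y₁)² + (z₂-z₁)²]
  = √[35² + (-1)² + (-8)²]
  = √[1225 + 1 + 64]
  = √1290
  ≈ 35.92

35.92


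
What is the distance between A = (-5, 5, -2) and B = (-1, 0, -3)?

d = √[(x₂-x₁)² + (y₂-y₁)² + (z₂-z₁)²]
  = √[4² + (-5)² + (-1)²]
  = √[16 + 25 + 1]
  = √42
  ≈ 6.481

6.481


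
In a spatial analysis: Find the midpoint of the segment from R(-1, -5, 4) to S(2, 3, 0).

M = ((x₁+x₂)/2, (y₁+y₂)/2, (z₁+z₂)/2)
  = ((-1 + 2)/2, (-5 + 3)/2, (4 + 0)/2)
  = (1/2, -2/2, 4/2)
  = (0.5, -1, 2)

(0.5, -1, 2)


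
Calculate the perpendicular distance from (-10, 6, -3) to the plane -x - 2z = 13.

distance = |a·x₀ + b·y₀ + c·z₀ - d| / √(a² + b² + c²)
  = |(-1)·(-10) + 0·6 + (-2)·(-3) - 13| / √((-1)² + 0² + (-2)²)
  = |10 + 0 + 6 - 13| / √(1 + 0 + 4)
  = |3| / √5
  = 3 / 2.236
  ≈ 1.342

1.342


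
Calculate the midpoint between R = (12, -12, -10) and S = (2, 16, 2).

M = ((x₁+x₂)/2, (y₁+y₂)/2, (z₁+z₂)/2)
  = ((12 + 2)/2, (-12 + 16)/2, (-10 + 2)/2)
  = (14/2, 4/2, -8/2)
  = (7, 2, -4)

(7, 2, -4)


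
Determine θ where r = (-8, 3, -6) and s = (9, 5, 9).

r·s = (-8)·9 + 3·5 + (-6)·9 = -72 + 15 - 54 = -111
|r| = √((-8)² + 3² + (-6)²) = √109 ≈ 10.44
|s| = √(9² + 5² + 9²) = √187 ≈ 13.67
cos θ = (r·s)/(|r||s|) = -111/(10.44·13.67) ≈ -0.7775
θ = arccos(-0.7775) ≈ 141°

141°


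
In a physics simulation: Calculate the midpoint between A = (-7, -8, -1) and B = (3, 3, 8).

M = ((x₁+x₂)/2, (y₁+y₂)/2, (z₁+z₂)/2)
  = ((-7 + 3)/2, (-8 + 3)/2, (-1 + 8)/2)
  = (-4/2, -5/2, 7/2)
  = (-2, -2.5, 3.5)

(-2, -2.5, 3.5)


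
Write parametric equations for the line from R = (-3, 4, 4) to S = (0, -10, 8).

Direction vector d = S - R = (0 + 3, -10 - 4, 8 - 4) = (3, -14, 4)
Parametric form r = R + t·d:
x = -3 + 3t, y = 4 - 14t, z = 4 + 4t

x = -3 + 3t, y = 4 - 14t, z = 4 + 4t


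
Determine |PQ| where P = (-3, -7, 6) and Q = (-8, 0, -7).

d = √[(x₂-x₁)² + (y₂-y₁)² + (z₂-z₁)²]
  = √[(-5)² + 7² + (-13)²]
  = √[25 + 49 + 169]
  = √243
  ≈ 15.59

15.59


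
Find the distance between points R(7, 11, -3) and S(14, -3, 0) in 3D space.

d = √[(x₂-x₁)² + (y₂-y₁)² + (z₂-z₁)²]
  = √[7² + (-14)² + 3²]
  = √[49 + 196 + 9]
  = √254
  ≈ 15.94

15.94


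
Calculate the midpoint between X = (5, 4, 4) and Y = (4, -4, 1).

M = ((x₁+x₂)/2, (y₁+y₂)/2, (z₁+z₂)/2)
  = ((5 + 4)/2, (4 - 4)/2, (4 + 1)/2)
  = (9/2, 0/2, 5/2)
  = (4.5, 0, 2.5)

(4.5, 0, 2.5)


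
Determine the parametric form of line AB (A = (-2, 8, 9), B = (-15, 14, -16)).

Direction vector d = B - A = (-15 + 2, 14 - 8, -16 - 9) = (-13, 6, -25)
Parametric form r = A + t·d:
x = -2 - 13t, y = 8 + 6t, z = 9 - 25t

x = -2 - 13t, y = 8 + 6t, z = 9 - 25t
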